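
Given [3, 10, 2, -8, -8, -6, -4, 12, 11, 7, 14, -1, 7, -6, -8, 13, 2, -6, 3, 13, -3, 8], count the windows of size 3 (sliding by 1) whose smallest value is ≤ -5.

12

(3, 10, 2) → min 2
(10, 2, -8) → min -8  ≤ -5 ✓
(2, -8, -8) → min -8  ≤ -5 ✓
(-8, -8, -6) → min -8  ≤ -5 ✓
(-8, -6, -4) → min -8  ≤ -5 ✓
(-6, -4, 12) → min -6  ≤ -5 ✓
(-4, 12, 11) → min -4
(12, 11, 7) → min 7
(11, 7, 14) → min 7
(7, 14, -1) → min -1
(14, -1, 7) → min -1
(-1, 7, -6) → min -6  ≤ -5 ✓
(7, -6, -8) → min -8  ≤ -5 ✓
(-6, -8, 13) → min -8  ≤ -5 ✓
(-8, 13, 2) → min -8  ≤ -5 ✓
(13, 2, -6) → min -6  ≤ -5 ✓
(2, -6, 3) → min -6  ≤ -5 ✓
(-6, 3, 13) → min -6  ≤ -5 ✓
(3, 13, -3) → min -3
(13, -3, 8) → min -3
12 windows satisfy the condition.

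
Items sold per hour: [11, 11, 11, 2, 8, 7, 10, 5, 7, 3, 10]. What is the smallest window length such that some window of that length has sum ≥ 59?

7

add 11: running sum 11 < 59
add 11: running sum 22 < 59
add 11: running sum 33 < 59
add 2: running sum 35 < 59
add 8: running sum 43 < 59
add 7: running sum 50 < 59
add 10: shortest ending here [11, 11, 11, 2, 8, 7, 10] sum 60, len 7
add 5: shortest ending here [11, 11, 11, 2, 8, 7, 10, 5] sum 65, len 8
add 7: shortest ending here [11, 11, 2, 8, 7, 10, 5, 7] sum 61, len 8
add 3: shortest ending here [11, 11, 2, 8, 7, 10, 5, 7, 3] sum 64, len 9
add 10: shortest ending here [11, 2, 8, 7, 10, 5, 7, 3, 10] sum 63, len 9
Shortest qualifying length: 7.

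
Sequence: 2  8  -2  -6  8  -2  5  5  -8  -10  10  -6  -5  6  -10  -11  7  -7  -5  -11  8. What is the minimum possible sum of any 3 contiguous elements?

Each size-3 window and its sum:
(2, 8, -2) → sum 8
(8, -2, -6) → sum 0
(-2, -6, 8) → sum 0
(-6, 8, -2) → sum 0
(8, -2, 5) → sum 11
(-2, 5, 5) → sum 8
(5, 5, -8) → sum 2
(5, -8, -10) → sum -13
(-8, -10, 10) → sum -8
(-10, 10, -6) → sum -6
(10, -6, -5) → sum -1
(-6, -5, 6) → sum -5
(-5, 6, -10) → sum -9
(6, -10, -11) → sum -15
(-10, -11, 7) → sum -14
(-11, 7, -7) → sum -11
(7, -7, -5) → sum -5
(-7, -5, -11) → sum -23
(-5, -11, 8) → sum -8
Minimum of these is -23.

-23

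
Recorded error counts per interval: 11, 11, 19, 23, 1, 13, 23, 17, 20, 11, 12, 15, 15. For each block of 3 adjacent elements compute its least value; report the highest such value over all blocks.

11 11 19 → min 11
11 19 23 → min 11
19 23 1 → min 1
23 1 13 → min 1
1 13 23 → min 1
13 23 17 → min 13
23 17 20 → min 17
17 20 11 → min 11
20 11 12 → min 11
11 12 15 → min 11
12 15 15 → min 12
Highest of these is 17.

17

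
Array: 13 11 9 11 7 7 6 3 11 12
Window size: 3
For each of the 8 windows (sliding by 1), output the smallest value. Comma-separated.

9, 9, 7, 7, 6, 3, 3, 3

Sliding a size-3 window across the 10 values:
13 11 9 → min 9
11 9 11 → min 9
9 11 7 → min 7
11 7 7 → min 7
7 7 6 → min 6
7 6 3 → min 3
6 3 11 → min 3
3 11 12 → min 3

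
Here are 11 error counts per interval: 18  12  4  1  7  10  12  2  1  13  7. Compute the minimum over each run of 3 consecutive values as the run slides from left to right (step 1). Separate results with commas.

18 12 4 → min 4
12 4 1 → min 1
4 1 7 → min 1
1 7 10 → min 1
7 10 12 → min 7
10 12 2 → min 2
12 2 1 → min 1
2 1 13 → min 1
1 13 7 → min 1

4, 1, 1, 1, 7, 2, 1, 1, 1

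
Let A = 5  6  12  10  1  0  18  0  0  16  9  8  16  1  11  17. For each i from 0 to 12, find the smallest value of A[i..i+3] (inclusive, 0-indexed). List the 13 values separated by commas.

5, 1, 0, 0, 0, 0, 0, 0, 0, 8, 1, 1, 1

5 6 12 10 → min 5
6 12 10 1 → min 1
12 10 1 0 → min 0
10 1 0 18 → min 0
1 0 18 0 → min 0
0 18 0 0 → min 0
18 0 0 16 → min 0
0 0 16 9 → min 0
0 16 9 8 → min 0
16 9 8 16 → min 8
9 8 16 1 → min 1
8 16 1 11 → min 1
16 1 11 17 → min 1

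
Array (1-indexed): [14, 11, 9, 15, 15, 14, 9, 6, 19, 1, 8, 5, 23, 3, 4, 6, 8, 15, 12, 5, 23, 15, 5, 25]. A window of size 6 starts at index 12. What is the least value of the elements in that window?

3

Elements at indices 12..17: 5, 23, 3, 4, 6, 8
min(5, 23, 3, 4, 6, 8) = 3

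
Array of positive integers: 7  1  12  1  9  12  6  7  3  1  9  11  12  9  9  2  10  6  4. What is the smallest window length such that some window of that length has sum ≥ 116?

add 7: running sum 7 < 116
add 1: running sum 8 < 116
add 12: running sum 20 < 116
add 1: running sum 21 < 116
add 9: running sum 30 < 116
add 12: running sum 42 < 116
add 6: running sum 48 < 116
add 7: running sum 55 < 116
add 3: running sum 58 < 116
add 1: running sum 59 < 116
add 9: running sum 68 < 116
add 11: running sum 79 < 116
add 12: running sum 91 < 116
add 9: running sum 100 < 116
add 9: running sum 109 < 116
add 2: running sum 111 < 116
add 10: shortest ending here [7, 1, 12, 1, 9, 12, 6, 7, 3, 1, 9, 11, 12, 9, 9, 2, 10] sum 121, len 17
add 6: shortest ending here [12, 1, 9, 12, 6, 7, 3, 1, 9, 11, 12, 9, 9, 2, 10, 6] sum 119, len 16
add 4: shortest ending here [12, 1, 9, 12, 6, 7, 3, 1, 9, 11, 12, 9, 9, 2, 10, 6, 4] sum 123, len 17
Shortest qualifying length: 16.

16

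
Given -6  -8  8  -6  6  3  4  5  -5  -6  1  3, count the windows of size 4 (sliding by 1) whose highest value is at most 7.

[-6, -8, 8, -6] → max 8
[-8, 8, -6, 6] → max 8
[8, -6, 6, 3] → max 8
[-6, 6, 3, 4] → max 6  ≤ 7 ✓
[6, 3, 4, 5] → max 6  ≤ 7 ✓
[3, 4, 5, -5] → max 5  ≤ 7 ✓
[4, 5, -5, -6] → max 5  ≤ 7 ✓
[5, -5, -6, 1] → max 5  ≤ 7 ✓
[-5, -6, 1, 3] → max 3  ≤ 7 ✓
6 windows satisfy the condition.

6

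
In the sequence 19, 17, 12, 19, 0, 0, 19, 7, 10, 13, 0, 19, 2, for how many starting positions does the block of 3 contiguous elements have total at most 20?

2

[19, 17, 12] → sum 48
[17, 12, 19] → sum 48
[12, 19, 0] → sum 31
[19, 0, 0] → sum 19  ≤ 20 ✓
[0, 0, 19] → sum 19  ≤ 20 ✓
[0, 19, 7] → sum 26
[19, 7, 10] → sum 36
[7, 10, 13] → sum 30
[10, 13, 0] → sum 23
[13, 0, 19] → sum 32
[0, 19, 2] → sum 21
2 windows satisfy the condition.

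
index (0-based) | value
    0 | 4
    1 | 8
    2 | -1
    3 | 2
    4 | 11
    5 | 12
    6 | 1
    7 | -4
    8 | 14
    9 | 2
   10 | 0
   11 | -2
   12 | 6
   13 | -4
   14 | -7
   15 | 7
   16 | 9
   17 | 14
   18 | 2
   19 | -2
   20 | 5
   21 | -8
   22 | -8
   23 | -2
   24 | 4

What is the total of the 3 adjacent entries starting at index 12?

-5

Elements at indices 12..14: 6, -4, -7
sum(6, -4, -7) = -5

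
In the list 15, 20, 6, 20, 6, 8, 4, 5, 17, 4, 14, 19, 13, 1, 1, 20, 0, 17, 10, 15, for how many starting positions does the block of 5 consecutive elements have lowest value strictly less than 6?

14

(15, 20, 6, 20, 6) → min 6
(20, 6, 20, 6, 8) → min 6
(6, 20, 6, 8, 4) → min 4  < 6 ✓
(20, 6, 8, 4, 5) → min 4  < 6 ✓
(6, 8, 4, 5, 17) → min 4  < 6 ✓
(8, 4, 5, 17, 4) → min 4  < 6 ✓
(4, 5, 17, 4, 14) → min 4  < 6 ✓
(5, 17, 4, 14, 19) → min 4  < 6 ✓
(17, 4, 14, 19, 13) → min 4  < 6 ✓
(4, 14, 19, 13, 1) → min 1  < 6 ✓
(14, 19, 13, 1, 1) → min 1  < 6 ✓
(19, 13, 1, 1, 20) → min 1  < 6 ✓
(13, 1, 1, 20, 0) → min 0  < 6 ✓
(1, 1, 20, 0, 17) → min 0  < 6 ✓
(1, 20, 0, 17, 10) → min 0  < 6 ✓
(20, 0, 17, 10, 15) → min 0  < 6 ✓
14 windows satisfy the condition.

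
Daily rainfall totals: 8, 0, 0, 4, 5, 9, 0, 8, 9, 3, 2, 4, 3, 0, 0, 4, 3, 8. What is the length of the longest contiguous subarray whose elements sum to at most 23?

8

add 8: [8] sum 8, len 1
add 0: [8, 0] sum 8, len 2
add 0: [8, 0, 0] sum 8, len 3
add 4: [8, 0, 0, 4] sum 12, len 4
add 5: [8, 0, 0, 4, 5] sum 17, len 5
add 9: [0, 0, 4, 5, 9] sum 18, len 5
add 0: [0, 0, 4, 5, 9, 0] sum 18, len 6
add 8: [5, 9, 0, 8] sum 22, len 4
add 9: [0, 8, 9] sum 17, len 3
add 3: [0, 8, 9, 3] sum 20, len 4
add 2: [0, 8, 9, 3, 2] sum 22, len 5
add 4: [9, 3, 2, 4] sum 18, len 4
add 3: [9, 3, 2, 4, 3] sum 21, len 5
add 0: [9, 3, 2, 4, 3, 0] sum 21, len 6
add 0: [9, 3, 2, 4, 3, 0, 0] sum 21, len 7
add 4: [3, 2, 4, 3, 0, 0, 4] sum 16, len 7
add 3: [3, 2, 4, 3, 0, 0, 4, 3] sum 19, len 8
add 8: [4, 3, 0, 0, 4, 3, 8] sum 22, len 7
Longest length seen: 8.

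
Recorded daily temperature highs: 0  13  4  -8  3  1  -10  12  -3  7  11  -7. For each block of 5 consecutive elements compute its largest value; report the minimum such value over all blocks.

Window maxs for each of the 8 positions:
(0, 13, 4, -8, 3) → max 13
(13, 4, -8, 3, 1) → max 13
(4, -8, 3, 1, -10) → max 4
(-8, 3, 1, -10, 12) → max 12
(3, 1, -10, 12, -3) → max 12
(1, -10, 12, -3, 7) → max 12
(-10, 12, -3, 7, 11) → max 12
(12, -3, 7, 11, -7) → max 12
Minimum of these is 4.

4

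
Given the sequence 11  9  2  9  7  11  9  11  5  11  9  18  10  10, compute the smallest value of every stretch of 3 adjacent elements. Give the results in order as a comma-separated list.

2, 2, 2, 7, 7, 9, 5, 5, 5, 9, 9, 10

(11, 9, 2) → min 2
(9, 2, 9) → min 2
(2, 9, 7) → min 2
(9, 7, 11) → min 7
(7, 11, 9) → min 7
(11, 9, 11) → min 9
(9, 11, 5) → min 5
(11, 5, 11) → min 5
(5, 11, 9) → min 5
(11, 9, 18) → min 9
(9, 18, 10) → min 9
(18, 10, 10) → min 10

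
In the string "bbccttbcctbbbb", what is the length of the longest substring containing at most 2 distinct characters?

Extend right; when distinct count exceeds 2, shrink from the left:
add b: window [b] (1 distinct), len 1
add b: window [b, b] (1 distinct), len 2
add c: window [b, b, c] (2 distinct), len 3
add c: window [b, b, c, c] (2 distinct), len 4
add t: window [c, c, t] (2 distinct), len 3
add t: window [c, c, t, t] (2 distinct), len 4
add b: window [t, t, b] (2 distinct), len 3
add c: window [b, c] (2 distinct), len 2
add c: window [b, c, c] (2 distinct), len 3
add t: window [c, c, t] (2 distinct), len 3
add b: window [t, b] (2 distinct), len 2
add b: window [t, b, b] (2 distinct), len 3
add b: window [t, b, b, b] (2 distinct), len 4
add b: window [t, b, b, b, b] (2 distinct), len 5
Longest length with ≤2 distinct: 5.

5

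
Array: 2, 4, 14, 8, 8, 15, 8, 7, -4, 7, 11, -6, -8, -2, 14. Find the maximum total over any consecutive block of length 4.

45

Each size-4 window and its sum:
[2, 4, 14, 8] → sum 28
[4, 14, 8, 8] → sum 34
[14, 8, 8, 15] → sum 45
[8, 8, 15, 8] → sum 39
[8, 15, 8, 7] → sum 38
[15, 8, 7, -4] → sum 26
[8, 7, -4, 7] → sum 18
[7, -4, 7, 11] → sum 21
[-4, 7, 11, -6] → sum 8
[7, 11, -6, -8] → sum 4
[11, -6, -8, -2] → sum -5
[-6, -8, -2, 14] → sum -2
Maximum of these is 45.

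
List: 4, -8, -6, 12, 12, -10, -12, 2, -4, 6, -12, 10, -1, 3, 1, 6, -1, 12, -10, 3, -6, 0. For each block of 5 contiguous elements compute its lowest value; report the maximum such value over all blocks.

-1

Each size-5 window and its min:
4 -8 -6 12 12 → min -8
-8 -6 12 12 -10 → min -10
-6 12 12 -10 -12 → min -12
12 12 -10 -12 2 → min -12
12 -10 -12 2 -4 → min -12
-10 -12 2 -4 6 → min -12
-12 2 -4 6 -12 → min -12
2 -4 6 -12 10 → min -12
-4 6 -12 10 -1 → min -12
6 -12 10 -1 3 → min -12
-12 10 -1 3 1 → min -12
10 -1 3 1 6 → min -1
-1 3 1 6 -1 → min -1
3 1 6 -1 12 → min -1
1 6 -1 12 -10 → min -10
6 -1 12 -10 3 → min -10
-1 12 -10 3 -6 → min -10
12 -10 3 -6 0 → min -10
Maximum of these is -1.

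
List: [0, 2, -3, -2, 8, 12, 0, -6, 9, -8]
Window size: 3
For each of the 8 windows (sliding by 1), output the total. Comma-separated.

0 2 -3 → sum -1
2 -3 -2 → sum -3
-3 -2 8 → sum 3
-2 8 12 → sum 18
8 12 0 → sum 20
12 0 -6 → sum 6
0 -6 9 → sum 3
-6 9 -8 → sum -5

-1, -3, 3, 18, 20, 6, 3, -5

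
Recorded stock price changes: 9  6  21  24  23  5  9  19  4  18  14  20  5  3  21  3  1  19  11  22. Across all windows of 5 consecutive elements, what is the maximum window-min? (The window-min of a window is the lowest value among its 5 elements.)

Each size-5 window and its min:
(9, 6, 21, 24, 23) → min 6
(6, 21, 24, 23, 5) → min 5
(21, 24, 23, 5, 9) → min 5
(24, 23, 5, 9, 19) → min 5
(23, 5, 9, 19, 4) → min 4
(5, 9, 19, 4, 18) → min 4
(9, 19, 4, 18, 14) → min 4
(19, 4, 18, 14, 20) → min 4
(4, 18, 14, 20, 5) → min 4
(18, 14, 20, 5, 3) → min 3
(14, 20, 5, 3, 21) → min 3
(20, 5, 3, 21, 3) → min 3
(5, 3, 21, 3, 1) → min 1
(3, 21, 3, 1, 19) → min 1
(21, 3, 1, 19, 11) → min 1
(3, 1, 19, 11, 22) → min 1
Maximum of these is 6.

6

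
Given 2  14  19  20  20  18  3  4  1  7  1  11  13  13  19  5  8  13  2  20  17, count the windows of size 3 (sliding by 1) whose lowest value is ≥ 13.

4

[2, 14, 19] → min 2
[14, 19, 20] → min 14  ≥ 13 ✓
[19, 20, 20] → min 19  ≥ 13 ✓
[20, 20, 18] → min 18  ≥ 13 ✓
[20, 18, 3] → min 3
[18, 3, 4] → min 3
[3, 4, 1] → min 1
[4, 1, 7] → min 1
[1, 7, 1] → min 1
[7, 1, 11] → min 1
[1, 11, 13] → min 1
[11, 13, 13] → min 11
[13, 13, 19] → min 13  ≥ 13 ✓
[13, 19, 5] → min 5
[19, 5, 8] → min 5
[5, 8, 13] → min 5
[8, 13, 2] → min 2
[13, 2, 20] → min 2
[2, 20, 17] → min 2
4 windows satisfy the condition.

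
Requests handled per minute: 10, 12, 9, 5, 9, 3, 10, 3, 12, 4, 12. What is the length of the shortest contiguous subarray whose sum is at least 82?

11

add 10: running sum 10 < 82
add 12: running sum 22 < 82
add 9: running sum 31 < 82
add 5: running sum 36 < 82
add 9: running sum 45 < 82
add 3: running sum 48 < 82
add 10: running sum 58 < 82
add 3: running sum 61 < 82
add 12: running sum 73 < 82
add 4: running sum 77 < 82
add 12: shortest ending here [10, 12, 9, 5, 9, 3, 10, 3, 12, 4, 12] sum 89, len 11
Shortest qualifying length: 11.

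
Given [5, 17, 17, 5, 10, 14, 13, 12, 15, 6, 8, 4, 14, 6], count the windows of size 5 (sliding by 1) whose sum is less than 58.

6

[5, 17, 17, 5, 10] → sum 54  < 58 ✓
[17, 17, 5, 10, 14] → sum 63
[17, 5, 10, 14, 13] → sum 59
[5, 10, 14, 13, 12] → sum 54  < 58 ✓
[10, 14, 13, 12, 15] → sum 64
[14, 13, 12, 15, 6] → sum 60
[13, 12, 15, 6, 8] → sum 54  < 58 ✓
[12, 15, 6, 8, 4] → sum 45  < 58 ✓
[15, 6, 8, 4, 14] → sum 47  < 58 ✓
[6, 8, 4, 14, 6] → sum 38  < 58 ✓
6 windows satisfy the condition.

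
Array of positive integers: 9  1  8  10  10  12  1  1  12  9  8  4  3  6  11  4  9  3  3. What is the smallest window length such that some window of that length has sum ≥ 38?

add 9: running sum 9 < 38
add 1: running sum 10 < 38
add 8: running sum 18 < 38
add 10: running sum 28 < 38
end 4: [9, 1, 8, 10, 10] sum 38, len 5
end 5: [8, 10, 10, 12] sum 40, len 4
end 6: [8, 10, 10, 12, 1] sum 41, len 5
end 7: [8, 10, 10, 12, 1, 1] sum 42, len 6
end 8: [10, 10, 12, 1, 1, 12] sum 46, len 6
end 9: [10, 12, 1, 1, 12, 9] sum 45, len 6
end 10: [12, 1, 1, 12, 9, 8] sum 43, len 6
end 11: [12, 1, 1, 12, 9, 8, 4] sum 47, len 7
end 12: [1, 1, 12, 9, 8, 4, 3] sum 38, len 7
end 13: [12, 9, 8, 4, 3, 6] sum 42, len 6
end 14: [9, 8, 4, 3, 6, 11] sum 41, len 6
end 15: [9, 8, 4, 3, 6, 11, 4] sum 45, len 7
end 16: [8, 4, 3, 6, 11, 4, 9] sum 45, len 7
end 17: [4, 3, 6, 11, 4, 9, 3] sum 40, len 7
end 18: [3, 6, 11, 4, 9, 3, 3] sum 39, len 7
Shortest qualifying length: 4.

4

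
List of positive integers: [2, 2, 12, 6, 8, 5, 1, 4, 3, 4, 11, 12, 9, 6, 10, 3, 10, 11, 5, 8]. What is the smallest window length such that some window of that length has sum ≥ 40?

5

add 2: running sum 2 < 40
add 2: running sum 4 < 40
add 12: running sum 16 < 40
add 6: running sum 22 < 40
add 8: running sum 30 < 40
add 5: running sum 35 < 40
add 1: running sum 36 < 40
end 7: [2, 2, 12, 6, 8, 5, 1, 4] sum 40, len 8
end 8: [2, 12, 6, 8, 5, 1, 4, 3] sum 41, len 8
end 9: [12, 6, 8, 5, 1, 4, 3, 4] sum 43, len 8
end 10: [6, 8, 5, 1, 4, 3, 4, 11] sum 42, len 8
end 11: [5, 1, 4, 3, 4, 11, 12] sum 40, len 7
end 12: [4, 3, 4, 11, 12, 9] sum 43, len 6
end 13: [4, 11, 12, 9, 6] sum 42, len 5
end 14: [11, 12, 9, 6, 10] sum 48, len 5
end 15: [12, 9, 6, 10, 3] sum 40, len 5
end 16: [12, 9, 6, 10, 3, 10] sum 50, len 6
end 17: [6, 10, 3, 10, 11] sum 40, len 5
end 18: [6, 10, 3, 10, 11, 5] sum 45, len 6
end 19: [10, 3, 10, 11, 5, 8] sum 47, len 6
Shortest qualifying length: 5.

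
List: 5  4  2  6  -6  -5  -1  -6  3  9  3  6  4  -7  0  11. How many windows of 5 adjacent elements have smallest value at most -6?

11

5 4 2 6 -6 → min -6  ≤ -6 ✓
4 2 6 -6 -5 → min -6  ≤ -6 ✓
2 6 -6 -5 -1 → min -6  ≤ -6 ✓
6 -6 -5 -1 -6 → min -6  ≤ -6 ✓
-6 -5 -1 -6 3 → min -6  ≤ -6 ✓
-5 -1 -6 3 9 → min -6  ≤ -6 ✓
-1 -6 3 9 3 → min -6  ≤ -6 ✓
-6 3 9 3 6 → min -6  ≤ -6 ✓
3 9 3 6 4 → min 3
9 3 6 4 -7 → min -7  ≤ -6 ✓
3 6 4 -7 0 → min -7  ≤ -6 ✓
6 4 -7 0 11 → min -7  ≤ -6 ✓
11 windows satisfy the condition.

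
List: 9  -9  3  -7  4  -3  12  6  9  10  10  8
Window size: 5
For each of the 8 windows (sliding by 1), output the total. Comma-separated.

0, -12, 9, 12, 28, 34, 47, 43

9 -9 3 -7 4 → sum 0
-9 3 -7 4 -3 → sum -12
3 -7 4 -3 12 → sum 9
-7 4 -3 12 6 → sum 12
4 -3 12 6 9 → sum 28
-3 12 6 9 10 → sum 34
12 6 9 10 10 → sum 47
6 9 10 10 8 → sum 43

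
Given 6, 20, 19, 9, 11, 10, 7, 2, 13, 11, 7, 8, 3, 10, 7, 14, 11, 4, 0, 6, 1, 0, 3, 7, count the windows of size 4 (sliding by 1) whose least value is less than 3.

(6, 20, 19, 9) → min 6
(20, 19, 9, 11) → min 9
(19, 9, 11, 10) → min 9
(9, 11, 10, 7) → min 7
(11, 10, 7, 2) → min 2  < 3 ✓
(10, 7, 2, 13) → min 2  < 3 ✓
(7, 2, 13, 11) → min 2  < 3 ✓
(2, 13, 11, 7) → min 2  < 3 ✓
(13, 11, 7, 8) → min 7
(11, 7, 8, 3) → min 3
(7, 8, 3, 10) → min 3
(8, 3, 10, 7) → min 3
(3, 10, 7, 14) → min 3
(10, 7, 14, 11) → min 7
(7, 14, 11, 4) → min 4
(14, 11, 4, 0) → min 0  < 3 ✓
(11, 4, 0, 6) → min 0  < 3 ✓
(4, 0, 6, 1) → min 0  < 3 ✓
(0, 6, 1, 0) → min 0  < 3 ✓
(6, 1, 0, 3) → min 0  < 3 ✓
(1, 0, 3, 7) → min 0  < 3 ✓
10 windows satisfy the condition.

10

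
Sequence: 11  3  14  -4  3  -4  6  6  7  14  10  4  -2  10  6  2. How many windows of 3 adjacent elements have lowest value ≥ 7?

11 3 14 → min 3
3 14 -4 → min -4
14 -4 3 → min -4
-4 3 -4 → min -4
3 -4 6 → min -4
-4 6 6 → min -4
6 6 7 → min 6
6 7 14 → min 6
7 14 10 → min 7  ≥ 7 ✓
14 10 4 → min 4
10 4 -2 → min -2
4 -2 10 → min -2
-2 10 6 → min -2
10 6 2 → min 2
1 window satisfy the condition.

1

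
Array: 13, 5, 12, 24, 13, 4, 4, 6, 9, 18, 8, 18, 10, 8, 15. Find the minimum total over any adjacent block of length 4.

23

Each size-4 window and its sum:
(13, 5, 12, 24) → sum 54
(5, 12, 24, 13) → sum 54
(12, 24, 13, 4) → sum 53
(24, 13, 4, 4) → sum 45
(13, 4, 4, 6) → sum 27
(4, 4, 6, 9) → sum 23
(4, 6, 9, 18) → sum 37
(6, 9, 18, 8) → sum 41
(9, 18, 8, 18) → sum 53
(18, 8, 18, 10) → sum 54
(8, 18, 10, 8) → sum 44
(18, 10, 8, 15) → sum 51
Minimum of these is 23.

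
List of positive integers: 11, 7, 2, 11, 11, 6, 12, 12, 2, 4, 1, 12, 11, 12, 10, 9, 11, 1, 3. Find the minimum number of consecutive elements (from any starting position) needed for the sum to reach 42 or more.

add 11: running sum 11 < 42
add 7: running sum 18 < 42
add 2: running sum 20 < 42
add 11: running sum 31 < 42
add 11: shortest ending here [11, 7, 2, 11, 11] sum 42, len 5
add 6: shortest ending here [11, 7, 2, 11, 11, 6] sum 48, len 6
add 12: shortest ending here [2, 11, 11, 6, 12] sum 42, len 5
add 12: shortest ending here [11, 11, 6, 12, 12] sum 52, len 5
add 2: shortest ending here [11, 6, 12, 12, 2] sum 43, len 5
add 4: shortest ending here [11, 6, 12, 12, 2, 4] sum 47, len 6
add 1: shortest ending here [11, 6, 12, 12, 2, 4, 1] sum 48, len 7
add 12: shortest ending here [12, 12, 2, 4, 1, 12] sum 43, len 6
add 11: shortest ending here [12, 2, 4, 1, 12, 11] sum 42, len 6
add 12: shortest ending here [2, 4, 1, 12, 11, 12] sum 42, len 6
add 10: shortest ending here [12, 11, 12, 10] sum 45, len 4
add 9: shortest ending here [11, 12, 10, 9] sum 42, len 4
add 11: shortest ending here [12, 10, 9, 11] sum 42, len 4
add 1: shortest ending here [12, 10, 9, 11, 1] sum 43, len 5
add 3: shortest ending here [12, 10, 9, 11, 1, 3] sum 46, len 6
Shortest qualifying length: 4.

4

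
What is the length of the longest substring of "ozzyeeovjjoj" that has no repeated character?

[o] len 1
[o, z] len 2
[z] len 1
[z, y] len 2
[z, y, e] len 3
[e] len 1
[e, o] len 2
[e, o, v] len 3
[e, o, v, j] len 4
[j] len 1
[j, o] len 2
[o, j] len 2
Longest all-distinct length: 4.

4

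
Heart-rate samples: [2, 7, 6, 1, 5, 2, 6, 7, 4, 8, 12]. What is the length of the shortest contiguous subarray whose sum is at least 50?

add 2: running sum 2 < 50
add 7: running sum 9 < 50
add 6: running sum 15 < 50
add 1: running sum 16 < 50
add 5: running sum 21 < 50
add 2: running sum 23 < 50
add 6: running sum 29 < 50
add 7: running sum 36 < 50
add 4: running sum 40 < 50
add 8: running sum 48 < 50
add 12: shortest ending here [6, 1, 5, 2, 6, 7, 4, 8, 12] sum 51, len 9
Shortest qualifying length: 9.

9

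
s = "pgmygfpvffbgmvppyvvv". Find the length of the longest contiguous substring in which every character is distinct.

6

add p: [p] len 1
add g: [p, g] len 2
add m: [p, g, m] len 3
add y: [p, g, m, y] len 4
add g (repeat g, move left end past it): [m, y, g] len 3
add f: [m, y, g, f] len 4
add p: [m, y, g, f, p] len 5
add v: [m, y, g, f, p, v] len 6
add f (repeat f, move left end past it): [p, v, f] len 3
add f (repeat f, move left end past it): [f] len 1
add b: [f, b] len 2
add g: [f, b, g] len 3
add m: [f, b, g, m] len 4
add v: [f, b, g, m, v] len 5
add p: [f, b, g, m, v, p] len 6
add p (repeat p, move left end past it): [p] len 1
add y: [p, y] len 2
add v: [p, y, v] len 3
add v (repeat v, move left end past it): [v] len 1
add v (repeat v, move left end past it): [v] len 1
Longest all-distinct length: 6.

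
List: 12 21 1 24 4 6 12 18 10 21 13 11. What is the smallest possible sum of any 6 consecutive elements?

[12, 21, 1, 24, 4, 6] → sum 68
[21, 1, 24, 4, 6, 12] → sum 68
[1, 24, 4, 6, 12, 18] → sum 65
[24, 4, 6, 12, 18, 10] → sum 74
[4, 6, 12, 18, 10, 21] → sum 71
[6, 12, 18, 10, 21, 13] → sum 80
[12, 18, 10, 21, 13, 11] → sum 85
Smallest of these is 65.

65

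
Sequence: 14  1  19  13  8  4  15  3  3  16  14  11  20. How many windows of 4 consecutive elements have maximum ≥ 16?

14 1 19 13 → max 19  ≥ 16 ✓
1 19 13 8 → max 19  ≥ 16 ✓
19 13 8 4 → max 19  ≥ 16 ✓
13 8 4 15 → max 15
8 4 15 3 → max 15
4 15 3 3 → max 15
15 3 3 16 → max 16  ≥ 16 ✓
3 3 16 14 → max 16  ≥ 16 ✓
3 16 14 11 → max 16  ≥ 16 ✓
16 14 11 20 → max 20  ≥ 16 ✓
7 windows satisfy the condition.

7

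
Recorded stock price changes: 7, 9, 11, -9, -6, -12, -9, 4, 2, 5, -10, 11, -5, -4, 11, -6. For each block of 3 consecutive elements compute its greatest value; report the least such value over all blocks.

-6

Each size-3 window and its max:
[7, 9, 11] → max 11
[9, 11, -9] → max 11
[11, -9, -6] → max 11
[-9, -6, -12] → max -6
[-6, -12, -9] → max -6
[-12, -9, 4] → max 4
[-9, 4, 2] → max 4
[4, 2, 5] → max 5
[2, 5, -10] → max 5
[5, -10, 11] → max 11
[-10, 11, -5] → max 11
[11, -5, -4] → max 11
[-5, -4, 11] → max 11
[-4, 11, -6] → max 11
Least of these is -6.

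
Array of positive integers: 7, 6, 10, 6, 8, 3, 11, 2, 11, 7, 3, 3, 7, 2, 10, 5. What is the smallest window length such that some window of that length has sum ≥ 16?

add 7: running sum 7 < 16
add 6: running sum 13 < 16
add 10: shortest ending here [6, 10] sum 16, len 2
add 6: shortest ending here [10, 6] sum 16, len 2
add 8: shortest ending here [10, 6, 8] sum 24, len 3
add 3: shortest ending here [6, 8, 3] sum 17, len 3
add 11: shortest ending here [8, 3, 11] sum 22, len 3
add 2: shortest ending here [3, 11, 2] sum 16, len 3
add 11: shortest ending here [11, 2, 11] sum 24, len 3
add 7: shortest ending here [11, 7] sum 18, len 2
add 3: shortest ending here [11, 7, 3] sum 21, len 3
add 3: shortest ending here [11, 7, 3, 3] sum 24, len 4
add 7: shortest ending here [7, 3, 3, 7] sum 20, len 4
add 2: shortest ending here [7, 3, 3, 7, 2] sum 22, len 5
add 10: shortest ending here [7, 2, 10] sum 19, len 3
add 5: shortest ending here [2, 10, 5] sum 17, len 3
Shortest qualifying length: 2.

2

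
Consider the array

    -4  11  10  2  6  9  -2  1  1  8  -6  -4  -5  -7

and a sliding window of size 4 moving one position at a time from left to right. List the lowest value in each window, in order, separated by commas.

-4, 2, 2, -2, -2, -2, -2, -6, -6, -6, -7

-4 11 10 2 → min -4
11 10 2 6 → min 2
10 2 6 9 → min 2
2 6 9 -2 → min -2
6 9 -2 1 → min -2
9 -2 1 1 → min -2
-2 1 1 8 → min -2
1 1 8 -6 → min -6
1 8 -6 -4 → min -6
8 -6 -4 -5 → min -6
-6 -4 -5 -7 → min -7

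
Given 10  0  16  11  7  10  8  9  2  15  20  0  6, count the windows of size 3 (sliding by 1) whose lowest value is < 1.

4

10 0 16 → min 0  < 1 ✓
0 16 11 → min 0  < 1 ✓
16 11 7 → min 7
11 7 10 → min 7
7 10 8 → min 7
10 8 9 → min 8
8 9 2 → min 2
9 2 15 → min 2
2 15 20 → min 2
15 20 0 → min 0  < 1 ✓
20 0 6 → min 0  < 1 ✓
4 windows satisfy the condition.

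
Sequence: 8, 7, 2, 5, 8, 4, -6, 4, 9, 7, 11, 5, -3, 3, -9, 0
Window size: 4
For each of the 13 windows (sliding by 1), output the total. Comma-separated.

[8, 7, 2, 5] → sum 22
[7, 2, 5, 8] → sum 22
[2, 5, 8, 4] → sum 19
[5, 8, 4, -6] → sum 11
[8, 4, -6, 4] → sum 10
[4, -6, 4, 9] → sum 11
[-6, 4, 9, 7] → sum 14
[4, 9, 7, 11] → sum 31
[9, 7, 11, 5] → sum 32
[7, 11, 5, -3] → sum 20
[11, 5, -3, 3] → sum 16
[5, -3, 3, -9] → sum -4
[-3, 3, -9, 0] → sum -9

22, 22, 19, 11, 10, 11, 14, 31, 32, 20, 16, -4, -9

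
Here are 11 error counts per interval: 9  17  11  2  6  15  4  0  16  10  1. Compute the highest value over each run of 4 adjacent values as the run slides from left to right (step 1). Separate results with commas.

[9, 17, 11, 2] → max 17
[17, 11, 2, 6] → max 17
[11, 2, 6, 15] → max 15
[2, 6, 15, 4] → max 15
[6, 15, 4, 0] → max 15
[15, 4, 0, 16] → max 16
[4, 0, 16, 10] → max 16
[0, 16, 10, 1] → max 16

17, 17, 15, 15, 15, 16, 16, 16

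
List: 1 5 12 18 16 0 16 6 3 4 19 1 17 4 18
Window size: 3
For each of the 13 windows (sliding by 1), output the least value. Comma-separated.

(1, 5, 12) → min 1
(5, 12, 18) → min 5
(12, 18, 16) → min 12
(18, 16, 0) → min 0
(16, 0, 16) → min 0
(0, 16, 6) → min 0
(16, 6, 3) → min 3
(6, 3, 4) → min 3
(3, 4, 19) → min 3
(4, 19, 1) → min 1
(19, 1, 17) → min 1
(1, 17, 4) → min 1
(17, 4, 18) → min 4

1, 5, 12, 0, 0, 0, 3, 3, 3, 1, 1, 1, 4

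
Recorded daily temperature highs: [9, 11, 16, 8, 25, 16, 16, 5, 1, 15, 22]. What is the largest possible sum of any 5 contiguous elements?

81

Each size-5 window and its sum:
9 11 16 8 25 → sum 69
11 16 8 25 16 → sum 76
16 8 25 16 16 → sum 81
8 25 16 16 5 → sum 70
25 16 16 5 1 → sum 63
16 16 5 1 15 → sum 53
16 5 1 15 22 → sum 59
Largest of these is 81.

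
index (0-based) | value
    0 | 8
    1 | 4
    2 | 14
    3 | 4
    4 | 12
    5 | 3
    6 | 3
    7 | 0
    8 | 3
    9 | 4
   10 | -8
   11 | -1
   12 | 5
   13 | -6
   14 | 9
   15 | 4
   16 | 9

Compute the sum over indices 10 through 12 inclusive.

-4

Elements at indices 10..12: -8, -1, 5
sum(-8, -1, 5) = -4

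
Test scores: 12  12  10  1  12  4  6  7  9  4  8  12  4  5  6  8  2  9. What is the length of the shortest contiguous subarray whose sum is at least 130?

18

add 12: running sum 12 < 130
add 12: running sum 24 < 130
add 10: running sum 34 < 130
add 1: running sum 35 < 130
add 12: running sum 47 < 130
add 4: running sum 51 < 130
add 6: running sum 57 < 130
add 7: running sum 64 < 130
add 9: running sum 73 < 130
add 4: running sum 77 < 130
add 8: running sum 85 < 130
add 12: running sum 97 < 130
add 4: running sum 101 < 130
add 5: running sum 106 < 130
add 6: running sum 112 < 130
add 8: running sum 120 < 130
add 2: running sum 122 < 130
end 17: [12, 12, 10, 1, 12, 4, 6, 7, 9, 4, 8, 12, 4, 5, 6, 8, 2, 9] sum 131, len 18
Shortest qualifying length: 18.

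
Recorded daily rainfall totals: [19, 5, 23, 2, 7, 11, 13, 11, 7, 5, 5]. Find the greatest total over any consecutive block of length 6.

67

(19, 5, 23, 2, 7, 11) → sum 67
(5, 23, 2, 7, 11, 13) → sum 61
(23, 2, 7, 11, 13, 11) → sum 67
(2, 7, 11, 13, 11, 7) → sum 51
(7, 11, 13, 11, 7, 5) → sum 54
(11, 13, 11, 7, 5, 5) → sum 52
Greatest of these is 67.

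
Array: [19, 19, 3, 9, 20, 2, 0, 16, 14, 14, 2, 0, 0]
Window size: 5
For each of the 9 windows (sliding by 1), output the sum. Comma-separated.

(19, 19, 3, 9, 20) → sum 70
(19, 3, 9, 20, 2) → sum 53
(3, 9, 20, 2, 0) → sum 34
(9, 20, 2, 0, 16) → sum 47
(20, 2, 0, 16, 14) → sum 52
(2, 0, 16, 14, 14) → sum 46
(0, 16, 14, 14, 2) → sum 46
(16, 14, 14, 2, 0) → sum 46
(14, 14, 2, 0, 0) → sum 30

70, 53, 34, 47, 52, 46, 46, 46, 30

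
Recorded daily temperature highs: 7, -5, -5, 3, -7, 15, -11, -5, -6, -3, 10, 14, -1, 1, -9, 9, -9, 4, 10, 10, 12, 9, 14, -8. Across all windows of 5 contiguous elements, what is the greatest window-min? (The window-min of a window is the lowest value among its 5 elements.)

Window mins for each of the 20 positions:
7 -5 -5 3 -7 → min -7
-5 -5 3 -7 15 → min -7
-5 3 -7 15 -11 → min -11
3 -7 15 -11 -5 → min -11
-7 15 -11 -5 -6 → min -11
15 -11 -5 -6 -3 → min -11
-11 -5 -6 -3 10 → min -11
-5 -6 -3 10 14 → min -6
-6 -3 10 14 -1 → min -6
-3 10 14 -1 1 → min -3
10 14 -1 1 -9 → min -9
14 -1 1 -9 9 → min -9
-1 1 -9 9 -9 → min -9
1 -9 9 -9 4 → min -9
-9 9 -9 4 10 → min -9
9 -9 4 10 10 → min -9
-9 4 10 10 12 → min -9
4 10 10 12 9 → min 4
10 10 12 9 14 → min 9
10 12 9 14 -8 → min -8
Greatest of these is 9.

9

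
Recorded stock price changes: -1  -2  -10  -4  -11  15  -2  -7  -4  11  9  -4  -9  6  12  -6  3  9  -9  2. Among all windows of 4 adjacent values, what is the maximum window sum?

18

(-1, -2, -10, -4) → sum -17
(-2, -10, -4, -11) → sum -27
(-10, -4, -11, 15) → sum -10
(-4, -11, 15, -2) → sum -2
(-11, 15, -2, -7) → sum -5
(15, -2, -7, -4) → sum 2
(-2, -7, -4, 11) → sum -2
(-7, -4, 11, 9) → sum 9
(-4, 11, 9, -4) → sum 12
(11, 9, -4, -9) → sum 7
(9, -4, -9, 6) → sum 2
(-4, -9, 6, 12) → sum 5
(-9, 6, 12, -6) → sum 3
(6, 12, -6, 3) → sum 15
(12, -6, 3, 9) → sum 18
(-6, 3, 9, -9) → sum -3
(3, 9, -9, 2) → sum 5
Maximum of these is 18.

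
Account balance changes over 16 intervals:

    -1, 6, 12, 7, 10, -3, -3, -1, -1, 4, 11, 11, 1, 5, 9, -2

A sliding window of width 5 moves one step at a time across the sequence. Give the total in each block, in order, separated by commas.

Sliding a size-5 window across the 16 values:
-1 6 12 7 10 → sum 34
6 12 7 10 -3 → sum 32
12 7 10 -3 -3 → sum 23
7 10 -3 -3 -1 → sum 10
10 -3 -3 -1 -1 → sum 2
-3 -3 -1 -1 4 → sum -4
-3 -1 -1 4 11 → sum 10
-1 -1 4 11 11 → sum 24
-1 4 11 11 1 → sum 26
4 11 11 1 5 → sum 32
11 11 1 5 9 → sum 37
11 1 5 9 -2 → sum 24

34, 32, 23, 10, 2, -4, 10, 24, 26, 32, 37, 24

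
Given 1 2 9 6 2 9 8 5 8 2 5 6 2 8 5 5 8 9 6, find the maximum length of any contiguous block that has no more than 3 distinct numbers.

5

Extend right; when distinct count exceeds 3, shrink from the left:
[1] 1 distinct, len 1
[1, 2] 2 distinct, len 2
[1, 2, 9] 3 distinct, len 3
[2, 9, 6] 3 distinct, len 3
[2, 9, 6, 2] 3 distinct, len 4
[2, 9, 6, 2, 9] 3 distinct, len 5
[2, 9, 8] 3 distinct, len 3
[9, 8, 5] 3 distinct, len 3
[9, 8, 5, 8] 3 distinct, len 4
[8, 5, 8, 2] 3 distinct, len 4
[8, 5, 8, 2, 5] 3 distinct, len 5
[2, 5, 6] 3 distinct, len 3
[2, 5, 6, 2] 3 distinct, len 4
[6, 2, 8] 3 distinct, len 3
[2, 8, 5] 3 distinct, len 3
[2, 8, 5, 5] 3 distinct, len 4
[2, 8, 5, 5, 8] 3 distinct, len 5
[8, 5, 5, 8, 9] 3 distinct, len 5
[8, 9, 6] 3 distinct, len 3
Longest length with ≤3 distinct: 5.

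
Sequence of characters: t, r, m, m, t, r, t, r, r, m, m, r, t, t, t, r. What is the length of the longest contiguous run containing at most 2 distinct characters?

Extend right; when distinct count exceeds 2, shrink from the left:
add t: window [t] (1 distinct), len 1
add r: window [t, r] (2 distinct), len 2
add m: window [r, m] (2 distinct), len 2
add m: window [r, m, m] (2 distinct), len 3
add t: window [m, m, t] (2 distinct), len 3
add r: window [t, r] (2 distinct), len 2
add t: window [t, r, t] (2 distinct), len 3
add r: window [t, r, t, r] (2 distinct), len 4
add r: window [t, r, t, r, r] (2 distinct), len 5
add m: window [r, r, m] (2 distinct), len 3
add m: window [r, r, m, m] (2 distinct), len 4
add r: window [r, r, m, m, r] (2 distinct), len 5
add t: window [r, t] (2 distinct), len 2
add t: window [r, t, t] (2 distinct), len 3
add t: window [r, t, t, t] (2 distinct), len 4
add r: window [r, t, t, t, r] (2 distinct), len 5
Longest length with ≤2 distinct: 5.

5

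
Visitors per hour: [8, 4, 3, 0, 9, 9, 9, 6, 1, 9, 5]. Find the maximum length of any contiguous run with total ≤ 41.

8

[8] sum 8 len 1
[8, 4] sum 12 len 2
[8, 4, 3] sum 15 len 3
[8, 4, 3, 0] sum 15 len 4
[8, 4, 3, 0, 9] sum 24 len 5
[8, 4, 3, 0, 9, 9] sum 33 len 6
[4, 3, 0, 9, 9, 9] sum 34 len 6
[4, 3, 0, 9, 9, 9, 6] sum 40 len 7
[4, 3, 0, 9, 9, 9, 6, 1] sum 41 len 8
[9, 9, 6, 1, 9] sum 34 len 5
[9, 9, 6, 1, 9, 5] sum 39 len 6
Longest length seen: 8.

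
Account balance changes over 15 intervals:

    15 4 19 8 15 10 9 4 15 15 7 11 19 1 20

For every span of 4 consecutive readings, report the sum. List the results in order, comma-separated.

46, 46, 52, 42, 38, 38, 43, 41, 48, 52, 38, 51

Sliding a size-4 window across the 15 values:
15 4 19 8 → sum 46
4 19 8 15 → sum 46
19 8 15 10 → sum 52
8 15 10 9 → sum 42
15 10 9 4 → sum 38
10 9 4 15 → sum 38
9 4 15 15 → sum 43
4 15 15 7 → sum 41
15 15 7 11 → sum 48
15 7 11 19 → sum 52
7 11 19 1 → sum 38
11 19 1 20 → sum 51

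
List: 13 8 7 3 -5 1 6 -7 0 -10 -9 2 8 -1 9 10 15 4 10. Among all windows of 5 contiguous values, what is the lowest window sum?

-24

13 8 7 3 -5 → sum 26
8 7 3 -5 1 → sum 14
7 3 -5 1 6 → sum 12
3 -5 1 6 -7 → sum -2
-5 1 6 -7 0 → sum -5
1 6 -7 0 -10 → sum -10
6 -7 0 -10 -9 → sum -20
-7 0 -10 -9 2 → sum -24
0 -10 -9 2 8 → sum -9
-10 -9 2 8 -1 → sum -10
-9 2 8 -1 9 → sum 9
2 8 -1 9 10 → sum 28
8 -1 9 10 15 → sum 41
-1 9 10 15 4 → sum 37
9 10 15 4 10 → sum 48
Lowest of these is -24.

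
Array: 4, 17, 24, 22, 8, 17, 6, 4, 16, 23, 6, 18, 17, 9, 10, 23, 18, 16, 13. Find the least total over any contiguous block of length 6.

4 17 24 22 8 17 → sum 92
17 24 22 8 17 6 → sum 94
24 22 8 17 6 4 → sum 81
22 8 17 6 4 16 → sum 73
8 17 6 4 16 23 → sum 74
17 6 4 16 23 6 → sum 72
6 4 16 23 6 18 → sum 73
4 16 23 6 18 17 → sum 84
16 23 6 18 17 9 → sum 89
23 6 18 17 9 10 → sum 83
6 18 17 9 10 23 → sum 83
18 17 9 10 23 18 → sum 95
17 9 10 23 18 16 → sum 93
9 10 23 18 16 13 → sum 89
Least of these is 72.

72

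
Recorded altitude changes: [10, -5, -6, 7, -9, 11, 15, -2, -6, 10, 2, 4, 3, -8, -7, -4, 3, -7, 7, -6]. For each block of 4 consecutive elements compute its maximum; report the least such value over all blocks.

3

(10, -5, -6, 7) → max 10
(-5, -6, 7, -9) → max 7
(-6, 7, -9, 11) → max 11
(7, -9, 11, 15) → max 15
(-9, 11, 15, -2) → max 15
(11, 15, -2, -6) → max 15
(15, -2, -6, 10) → max 15
(-2, -6, 10, 2) → max 10
(-6, 10, 2, 4) → max 10
(10, 2, 4, 3) → max 10
(2, 4, 3, -8) → max 4
(4, 3, -8, -7) → max 4
(3, -8, -7, -4) → max 3
(-8, -7, -4, 3) → max 3
(-7, -4, 3, -7) → max 3
(-4, 3, -7, 7) → max 7
(3, -7, 7, -6) → max 7
Least of these is 3.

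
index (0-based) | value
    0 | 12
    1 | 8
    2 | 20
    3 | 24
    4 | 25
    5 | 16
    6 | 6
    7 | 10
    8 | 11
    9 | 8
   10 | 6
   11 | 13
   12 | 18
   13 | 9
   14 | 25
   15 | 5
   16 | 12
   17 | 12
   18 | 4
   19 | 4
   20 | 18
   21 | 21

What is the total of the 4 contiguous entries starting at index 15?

Elements at indices 15..18: 5, 12, 12, 4
sum(5, 12, 12, 4) = 33

33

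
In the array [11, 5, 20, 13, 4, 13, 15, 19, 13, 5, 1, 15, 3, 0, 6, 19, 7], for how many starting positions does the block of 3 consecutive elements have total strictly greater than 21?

10

(11, 5, 20) → sum 36  > 21 ✓
(5, 20, 13) → sum 38  > 21 ✓
(20, 13, 4) → sum 37  > 21 ✓
(13, 4, 13) → sum 30  > 21 ✓
(4, 13, 15) → sum 32  > 21 ✓
(13, 15, 19) → sum 47  > 21 ✓
(15, 19, 13) → sum 47  > 21 ✓
(19, 13, 5) → sum 37  > 21 ✓
(13, 5, 1) → sum 19
(5, 1, 15) → sum 21
(1, 15, 3) → sum 19
(15, 3, 0) → sum 18
(3, 0, 6) → sum 9
(0, 6, 19) → sum 25  > 21 ✓
(6, 19, 7) → sum 32  > 21 ✓
10 windows satisfy the condition.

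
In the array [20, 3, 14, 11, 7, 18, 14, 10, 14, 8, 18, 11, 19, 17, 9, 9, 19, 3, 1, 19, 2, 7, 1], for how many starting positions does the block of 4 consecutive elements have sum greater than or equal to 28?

19

(20, 3, 14, 11) → sum 48  ≥ 28 ✓
(3, 14, 11, 7) → sum 35  ≥ 28 ✓
(14, 11, 7, 18) → sum 50  ≥ 28 ✓
(11, 7, 18, 14) → sum 50  ≥ 28 ✓
(7, 18, 14, 10) → sum 49  ≥ 28 ✓
(18, 14, 10, 14) → sum 56  ≥ 28 ✓
(14, 10, 14, 8) → sum 46  ≥ 28 ✓
(10, 14, 8, 18) → sum 50  ≥ 28 ✓
(14, 8, 18, 11) → sum 51  ≥ 28 ✓
(8, 18, 11, 19) → sum 56  ≥ 28 ✓
(18, 11, 19, 17) → sum 65  ≥ 28 ✓
(11, 19, 17, 9) → sum 56  ≥ 28 ✓
(19, 17, 9, 9) → sum 54  ≥ 28 ✓
(17, 9, 9, 19) → sum 54  ≥ 28 ✓
(9, 9, 19, 3) → sum 40  ≥ 28 ✓
(9, 19, 3, 1) → sum 32  ≥ 28 ✓
(19, 3, 1, 19) → sum 42  ≥ 28 ✓
(3, 1, 19, 2) → sum 25
(1, 19, 2, 7) → sum 29  ≥ 28 ✓
(19, 2, 7, 1) → sum 29  ≥ 28 ✓
19 windows satisfy the condition.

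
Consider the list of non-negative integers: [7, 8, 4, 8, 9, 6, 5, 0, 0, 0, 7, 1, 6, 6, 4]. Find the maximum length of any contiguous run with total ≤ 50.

add 7: [7] sum 7, len 1
add 8: [7, 8] sum 15, len 2
add 4: [7, 8, 4] sum 19, len 3
add 8: [7, 8, 4, 8] sum 27, len 4
add 9: [7, 8, 4, 8, 9] sum 36, len 5
add 6: [7, 8, 4, 8, 9, 6] sum 42, len 6
add 5: [7, 8, 4, 8, 9, 6, 5] sum 47, len 7
add 0: [7, 8, 4, 8, 9, 6, 5, 0] sum 47, len 8
add 0: [7, 8, 4, 8, 9, 6, 5, 0, 0] sum 47, len 9
add 0: [7, 8, 4, 8, 9, 6, 5, 0, 0, 0] sum 47, len 10
add 7: [8, 4, 8, 9, 6, 5, 0, 0, 0, 7] sum 47, len 10
add 1: [8, 4, 8, 9, 6, 5, 0, 0, 0, 7, 1] sum 48, len 11
add 6: [4, 8, 9, 6, 5, 0, 0, 0, 7, 1, 6] sum 46, len 11
add 6: [8, 9, 6, 5, 0, 0, 0, 7, 1, 6, 6] sum 48, len 11
add 4: [9, 6, 5, 0, 0, 0, 7, 1, 6, 6, 4] sum 44, len 11
Longest length seen: 11.

11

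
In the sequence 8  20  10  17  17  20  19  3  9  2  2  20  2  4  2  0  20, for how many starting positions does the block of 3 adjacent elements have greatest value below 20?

(8, 20, 10) → max 20
(20, 10, 17) → max 20
(10, 17, 17) → max 17  < 20 ✓
(17, 17, 20) → max 20
(17, 20, 19) → max 20
(20, 19, 3) → max 20
(19, 3, 9) → max 19  < 20 ✓
(3, 9, 2) → max 9  < 20 ✓
(9, 2, 2) → max 9  < 20 ✓
(2, 2, 20) → max 20
(2, 20, 2) → max 20
(20, 2, 4) → max 20
(2, 4, 2) → max 4  < 20 ✓
(4, 2, 0) → max 4  < 20 ✓
(2, 0, 20) → max 20
6 windows satisfy the condition.

6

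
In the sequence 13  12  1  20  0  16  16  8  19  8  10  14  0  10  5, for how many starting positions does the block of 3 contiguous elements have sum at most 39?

(13, 12, 1) → sum 26  ≤ 39 ✓
(12, 1, 20) → sum 33  ≤ 39 ✓
(1, 20, 0) → sum 21  ≤ 39 ✓
(20, 0, 16) → sum 36  ≤ 39 ✓
(0, 16, 16) → sum 32  ≤ 39 ✓
(16, 16, 8) → sum 40
(16, 8, 19) → sum 43
(8, 19, 8) → sum 35  ≤ 39 ✓
(19, 8, 10) → sum 37  ≤ 39 ✓
(8, 10, 14) → sum 32  ≤ 39 ✓
(10, 14, 0) → sum 24  ≤ 39 ✓
(14, 0, 10) → sum 24  ≤ 39 ✓
(0, 10, 5) → sum 15  ≤ 39 ✓
11 windows satisfy the condition.

11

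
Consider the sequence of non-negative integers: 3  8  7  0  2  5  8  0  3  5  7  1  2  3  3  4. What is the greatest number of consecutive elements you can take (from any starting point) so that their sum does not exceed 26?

[3] sum 3 len 1
[3, 8] sum 11 len 2
[3, 8, 7] sum 18 len 3
[3, 8, 7, 0] sum 18 len 4
[3, 8, 7, 0, 2] sum 20 len 5
[3, 8, 7, 0, 2, 5] sum 25 len 6
[7, 0, 2, 5, 8] sum 22 len 5
[7, 0, 2, 5, 8, 0] sum 22 len 6
[7, 0, 2, 5, 8, 0, 3] sum 25 len 7
[0, 2, 5, 8, 0, 3, 5] sum 23 len 7
[8, 0, 3, 5, 7] sum 23 len 5
[8, 0, 3, 5, 7, 1] sum 24 len 6
[8, 0, 3, 5, 7, 1, 2] sum 26 len 7
[0, 3, 5, 7, 1, 2, 3] sum 21 len 7
[0, 3, 5, 7, 1, 2, 3, 3] sum 24 len 8
[5, 7, 1, 2, 3, 3, 4] sum 25 len 7
Longest length seen: 8.

8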